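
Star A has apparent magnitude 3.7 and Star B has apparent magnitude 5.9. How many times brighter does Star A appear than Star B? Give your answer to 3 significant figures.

Δm = 3.7 − (5.9) = -2.2
Flux ratio = 10^(−0.4 Δm) = 10^(−0.4 × -2.2) = 10^0.880 = 7.586

7.59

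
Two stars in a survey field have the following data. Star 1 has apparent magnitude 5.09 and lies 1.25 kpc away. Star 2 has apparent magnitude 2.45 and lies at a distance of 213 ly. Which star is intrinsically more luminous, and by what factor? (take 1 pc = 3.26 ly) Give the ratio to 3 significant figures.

Star 1 is more luminous, by a factor of 32.2.

Star 1: d = 1.25 kpc = 1250 pc
Star 1: M = m − 5 log₁₀ d + 5 = 5.09 − 5·3.0969 + 5 = -5.395
Star 2: d = 213 ly / 3.26 = 65.34 pc
Star 2: M = m − 5 log₁₀ d + 5 = 2.45 − 5·1.8152 + 5 = -1.626
ΔM = M_1 − M_2 = -5.395 − (-1.626) = -3.769; smaller M is more luminous → Star 1.
L ratio = 10^(0.4 |ΔM|) = 10^1.507 = 32.17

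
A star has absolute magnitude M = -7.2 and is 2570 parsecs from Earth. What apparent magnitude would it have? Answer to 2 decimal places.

m ≈ 4.85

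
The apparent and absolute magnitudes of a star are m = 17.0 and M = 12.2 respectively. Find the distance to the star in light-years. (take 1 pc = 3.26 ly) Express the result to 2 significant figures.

d ≈ 300 ly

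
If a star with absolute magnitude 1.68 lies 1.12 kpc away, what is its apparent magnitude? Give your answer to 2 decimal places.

d = 1.12 kpc = 1120 pc
m = M + 5 log₁₀ d − 5 = 1.68 + 5·3.0492 − 5 = 11.926

m ≈ 11.93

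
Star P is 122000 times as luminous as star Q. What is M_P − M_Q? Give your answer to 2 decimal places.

Pogson: ΔM = −2.5 log₁₀(ratio) = −2.5 log₁₀(122000) = −2.5 × 5.0864 = -12.716
Star P is brighter, so it has the smaller magnitude: the difference is negative.

M_P − M_Q ≈ -12.72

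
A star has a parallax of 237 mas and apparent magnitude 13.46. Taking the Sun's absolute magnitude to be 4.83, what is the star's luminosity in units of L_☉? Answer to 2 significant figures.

L/L_☉ ≈ 6.3×10^-5

d = 1/p = 1000/237 mas = 4.219 pc
M = m − 5 log₁₀ d + 5 = 13.46 − 5·0.6253 + 5 = 15.334
M − M_☉ = 15.334 − 4.83 = 10.504
L/L_☉ = 10^(−0.4 × 10.504) = 6.288×10^-5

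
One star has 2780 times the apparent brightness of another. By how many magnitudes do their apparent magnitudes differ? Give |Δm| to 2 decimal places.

Pogson: Δm = −2.5 log₁₀(ratio) = −2.5 log₁₀(2780) = −2.5 × 3.4440 = -8.610

|Δm| ≈ 8.61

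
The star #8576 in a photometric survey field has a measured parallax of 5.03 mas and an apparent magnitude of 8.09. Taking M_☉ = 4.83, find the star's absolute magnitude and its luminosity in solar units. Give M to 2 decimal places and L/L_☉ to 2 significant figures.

M ≈ 1.60; L/L_☉ ≈ 20

d = 1/p = 1000/5.03 mas = 198.8 pc
M = m − 5 log₁₀ d + 5 = 8.09 − 5·2.2984 + 5 = 1.598
M − M_☉ = 1.598 − 4.83 = -3.232
L/L_☉ = 10^(−0.4 × -3.232) = 19.63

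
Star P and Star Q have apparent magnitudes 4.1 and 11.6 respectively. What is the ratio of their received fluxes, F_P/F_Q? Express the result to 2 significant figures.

F_P/F_Q ≈ 1000

Δm = 4.1 − (11.6) = -7.5
Flux ratio = 10^(−0.4 Δm) = 10^(−0.4 × -7.5) = 10^3.000 = 1000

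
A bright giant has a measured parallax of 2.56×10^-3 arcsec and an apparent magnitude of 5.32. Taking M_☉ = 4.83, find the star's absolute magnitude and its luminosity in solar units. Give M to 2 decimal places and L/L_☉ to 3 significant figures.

M ≈ -2.64; L/L_☉ ≈ 972

d = 1/p = 1/2.56×10^-3″ = 390.6 pc
M = m − 5 log₁₀ d + 5 = 5.32 − 5·2.5918 + 5 = -2.639
M − M_☉ = -2.639 − 4.83 = -7.469
L/L_☉ = 10^(−0.4 × -7.469) = 971.7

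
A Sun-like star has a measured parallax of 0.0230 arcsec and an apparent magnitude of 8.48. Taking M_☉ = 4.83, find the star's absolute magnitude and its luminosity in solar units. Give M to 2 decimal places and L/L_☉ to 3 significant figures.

M ≈ 5.29; L/L_☉ ≈ 0.655

d = 1/p = 1/0.0230″ = 43.48 pc
M = m − 5 log₁₀ d + 5 = 8.48 − 5·1.6383 + 5 = 5.289
M − M_☉ = 5.289 − 4.83 = 0.459
L/L_☉ = 10^(−0.4 × 0.459) = 0.6555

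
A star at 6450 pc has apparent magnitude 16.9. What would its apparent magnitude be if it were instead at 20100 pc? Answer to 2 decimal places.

m ≈ 19.37

Flux ∝ 1/d², so Δm = 5 log₁₀(d₂/d₁) = 5 log₁₀(20100/6450) = 2.468
m₂ = m₁ + Δm = 16.9 + (2.468) = 19.368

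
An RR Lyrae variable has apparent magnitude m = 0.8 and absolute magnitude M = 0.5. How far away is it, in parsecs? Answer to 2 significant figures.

d ≈ 11 pc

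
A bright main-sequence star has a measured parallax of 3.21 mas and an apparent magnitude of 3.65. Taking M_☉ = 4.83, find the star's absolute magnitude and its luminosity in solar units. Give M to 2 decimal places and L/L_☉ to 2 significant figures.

d = 1/p = 1000/3.21 mas = 311.5 pc
M = m − 5 log₁₀ d + 5 = 3.65 − 5·2.4935 + 5 = -3.817
M − M_☉ = -3.817 − 4.83 = -8.647
L/L_☉ = 10^(−0.4 × -8.647) = 2877

M ≈ -3.82; L/L_☉ ≈ 2900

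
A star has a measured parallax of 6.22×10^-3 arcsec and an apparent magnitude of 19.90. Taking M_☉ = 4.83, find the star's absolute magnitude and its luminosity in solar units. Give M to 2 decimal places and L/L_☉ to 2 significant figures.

d = 1/p = 1/6.22×10^-3″ = 160.8 pc
M = m − 5 log₁₀ d + 5 = 19.90 − 5·2.2062 + 5 = 13.869
M − M_☉ = 13.869 − 4.83 = 9.039
L/L_☉ = 10^(−0.4 × 9.039) = 2.423×10^-4

M ≈ 13.87; L/L_☉ ≈ 2.4×10^-4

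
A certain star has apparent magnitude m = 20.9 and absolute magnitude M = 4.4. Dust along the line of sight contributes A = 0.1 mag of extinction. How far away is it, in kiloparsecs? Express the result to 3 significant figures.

d ≈ 19.1 kpc

m − M = 5 log₁₀(d/10 pc) + A  ⇒  20.9 − (4.4) − 0.1 = 5 log₁₀(d/10)
16.400 = 5 log₁₀(d/10)
log₁₀ d = (m − M − A)/5 + 1 = 4.2800
d = 10^4.2800 = 19050 pc
= 19.05 kpc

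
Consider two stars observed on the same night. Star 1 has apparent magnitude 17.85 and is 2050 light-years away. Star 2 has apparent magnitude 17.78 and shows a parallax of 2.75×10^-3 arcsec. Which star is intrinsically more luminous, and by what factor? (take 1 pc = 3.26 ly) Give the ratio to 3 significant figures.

Star 1 is more luminous, by a factor of 2.80.

Star 1: d = 2050 ly / 3.26 = 628.8 pc
Star 1: M = m − 5 log₁₀ d + 5 = 17.85 − 5·2.7985 + 5 = 8.857
Star 2: d = 1/p = 1/2.75×10^-3″ = 363.6 pc
Star 2: M = m − 5 log₁₀ d + 5 = 17.78 − 5·2.5607 + 5 = 9.977
ΔM = M_1 − M_2 = 8.857 − (9.977) = -1.119; smaller M is more luminous → Star 1.
L ratio = 10^(0.4 |ΔM|) = 10^0.448 = 2.804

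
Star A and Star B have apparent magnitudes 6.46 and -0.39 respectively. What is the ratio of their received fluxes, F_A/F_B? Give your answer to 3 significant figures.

F_A/F_B ≈ 1.82×10^-3

Magnitude difference = 6.85
Flux ratio = 10^(−0.4 Δm) = 10^(−0.4 × 6.85) = 10^-2.740 = 1.820×10^-3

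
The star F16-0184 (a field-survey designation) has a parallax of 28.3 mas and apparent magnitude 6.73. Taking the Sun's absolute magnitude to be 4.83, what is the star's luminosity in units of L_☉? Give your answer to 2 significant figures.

d = 1/p = 1000/28.3 mas = 35.34 pc
M = m − 5 log₁₀ d + 5 = 6.73 − 5·1.5482 + 5 = 3.989
M − M_☉ = 3.989 − 4.83 = -0.841
L/L_☉ = 10^(−0.4 × -0.841) = 2.170

L/L_☉ ≈ 2.2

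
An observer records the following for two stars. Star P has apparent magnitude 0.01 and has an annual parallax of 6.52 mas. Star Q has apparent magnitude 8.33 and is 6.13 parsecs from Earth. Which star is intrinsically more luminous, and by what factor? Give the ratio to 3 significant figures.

Star P is more luminous, by a factor of 1.33×10^6.

Star P: p = 6.52 mas = 6.52×10^-3″ → d = 1/p = 153.4 pc
Star P: M = m − 5 log₁₀ d + 5 = 0.01 − 5·2.1858 + 5 = -5.919
Star Q: M = m − 5 log₁₀ d + 5 = 8.33 − 5·0.7875 + 5 = 9.393
ΔM = M_P − M_Q = -5.919 − (9.393) = -15.311; smaller M is more luminous → Star P.
L ratio = 10^(0.4 |ΔM|) = 10^6.125 = 1.332×10^6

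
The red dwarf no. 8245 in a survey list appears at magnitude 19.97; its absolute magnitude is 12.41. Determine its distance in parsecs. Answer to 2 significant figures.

d ≈ 330 pc

μ = m − M = 7.560
m − M = 5 log₁₀ d − 5
log₁₀ d = (m − M)/5 + 1 = 2.5120
d = 10^2.5120 = 325.1 pc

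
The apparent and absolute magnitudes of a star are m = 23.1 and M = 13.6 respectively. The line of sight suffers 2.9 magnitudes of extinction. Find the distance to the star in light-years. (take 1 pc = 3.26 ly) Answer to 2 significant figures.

d ≈ 680 ly

m − M = 5 log₁₀(d/10 pc) + A  ⇒  23.1 − (13.6) − 2.9 = 5 log₁₀(d/10)
6.600 = 5 log₁₀(d/10)
log₁₀ d = (m − M − A)/5 + 1 = 2.3200
d = 10^2.3200 = 208.9 pc
= 681.1 ly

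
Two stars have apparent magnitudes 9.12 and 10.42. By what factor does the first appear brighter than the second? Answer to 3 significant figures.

3.31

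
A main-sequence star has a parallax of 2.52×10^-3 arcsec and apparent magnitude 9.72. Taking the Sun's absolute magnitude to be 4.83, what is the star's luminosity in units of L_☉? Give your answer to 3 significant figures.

L/L_☉ ≈ 17.4

d = 1/p = 1/2.52×10^-3″ = 396.8 pc
M = m − 5 log₁₀ d + 5 = 9.72 − 5·2.5986 + 5 = 1.727
M − M_☉ = 1.727 − 4.83 = -3.103
L/L_☉ = 10^(−0.4 × -3.103) = 17.43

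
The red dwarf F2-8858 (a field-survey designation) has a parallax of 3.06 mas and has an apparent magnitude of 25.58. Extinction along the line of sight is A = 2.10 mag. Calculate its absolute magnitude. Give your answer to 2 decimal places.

M ≈ 15.91

p = 3.06 mas = 3.06×10^-3″ → d = 1/p = 326.8 pc
5 log₁₀(d/10 pc) = 5 log₁₀(326.8) − 5 = 7.571
M = m − 5 log₁₀(d/10) − A = 25.58 − 7.571 − 2.10 = 15.909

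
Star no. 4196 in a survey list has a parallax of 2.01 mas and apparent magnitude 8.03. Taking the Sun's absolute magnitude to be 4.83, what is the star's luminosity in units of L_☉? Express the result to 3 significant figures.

d = 1/p = 1000/2.01 mas = 497.5 pc
M = m − 5 log₁₀ d + 5 = 8.03 − 5·2.6968 + 5 = -0.454
M − M_☉ = -0.454 − 4.83 = -5.284
L/L_☉ = 10^(−0.4 × -5.284) = 129.9

L/L_☉ ≈ 130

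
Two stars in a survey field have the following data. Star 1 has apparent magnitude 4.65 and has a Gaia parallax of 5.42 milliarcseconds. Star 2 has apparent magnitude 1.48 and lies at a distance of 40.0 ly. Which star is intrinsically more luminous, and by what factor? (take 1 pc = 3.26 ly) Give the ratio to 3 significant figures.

Star 1 is more luminous, by a factor of 12.2.

Star 1: p = 5.42 mas = 5.42×10^-3″ → d = 1/p = 184.5 pc
Star 1: M = m − 5 log₁₀ d + 5 = 4.65 − 5·2.2660 + 5 = -1.680
Star 2: d = 40.0 ly / 3.26 = 12.27 pc
Star 2: M = m − 5 log₁₀ d + 5 = 1.48 − 5·1.0888 + 5 = 1.036
ΔM = M_1 − M_2 = -1.680 − (1.036) = -2.716; smaller M is more luminous → Star 1.
L ratio = 10^(0.4 |ΔM|) = 10^1.086 = 12.20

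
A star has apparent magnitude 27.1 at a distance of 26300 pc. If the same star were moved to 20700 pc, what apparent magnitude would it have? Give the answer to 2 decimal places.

m ≈ 26.58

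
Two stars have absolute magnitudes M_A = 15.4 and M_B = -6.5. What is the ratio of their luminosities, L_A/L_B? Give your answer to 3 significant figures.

ΔM = M_A − M_B = 21.9
L_A/L_B = 10^(−0.4 ΔM) = 10^-8.760 = 1.738×10^-9

L_A/L_B ≈ 1.74×10^-9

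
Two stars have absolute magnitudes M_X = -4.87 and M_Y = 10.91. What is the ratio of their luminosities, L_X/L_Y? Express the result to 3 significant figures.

ΔM = M_X − M_Y = -15.78
L_X/L_Y = 10^(−0.4 ΔM) = 10^6.312 = 2.051×10^6

L_X/L_Y ≈ 2.05×10^6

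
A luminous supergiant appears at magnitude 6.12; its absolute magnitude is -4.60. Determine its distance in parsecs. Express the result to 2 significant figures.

Distance modulus: m − M = 6.12 − (-4.60) = 10.720
m − M = 5 log₁₀ d − 5
log₁₀ d = (m − M)/5 + 1 = 3.1440
d = 10^3.1440 = 1393 pc

d ≈ 1400 pc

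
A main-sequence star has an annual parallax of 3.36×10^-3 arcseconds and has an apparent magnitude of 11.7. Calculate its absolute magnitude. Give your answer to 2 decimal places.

d = 1/p = 1/3.36×10^-3″ = 297.6 pc
5 log₁₀(d/10 pc) = 5 log₁₀(297.6) − 5 = 7.368
M = m − 5 log₁₀(d/10) = 11.7 − 7.368 = 4.332

M ≈ 4.33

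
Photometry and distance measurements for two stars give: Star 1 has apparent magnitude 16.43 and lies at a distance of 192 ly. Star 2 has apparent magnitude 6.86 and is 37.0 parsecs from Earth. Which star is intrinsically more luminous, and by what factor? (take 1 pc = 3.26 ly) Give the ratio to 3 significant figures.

Star 1: d = 192 ly / 3.26 = 58.90 pc
Star 1: M = m − 5 log₁₀ d + 5 = 16.43 − 5·1.7701 + 5 = 12.580
Star 2: M = m − 5 log₁₀ d + 5 = 6.86 − 5·1.5682 + 5 = 4.019
ΔM = M_1 − M_2 = 12.580 − (4.019) = 8.561; smaller M is more luminous → Star 2.
L ratio = 10^(0.4 |ΔM|) = 10^3.424 = 2656

Star 2 is more luminous, by a factor of 2660.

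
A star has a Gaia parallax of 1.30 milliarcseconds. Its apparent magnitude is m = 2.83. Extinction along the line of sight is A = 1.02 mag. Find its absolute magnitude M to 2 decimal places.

M ≈ -7.62

p = 1.30 mas = 1.30×10^-3″ → d = 1/p = 769.2 pc
5 log₁₀(d/10 pc) = 5 log₁₀(769.2) − 5 = 9.430
M = m − 5 log₁₀(d/10) − A = 2.83 − 9.430 − 1.02 = -7.620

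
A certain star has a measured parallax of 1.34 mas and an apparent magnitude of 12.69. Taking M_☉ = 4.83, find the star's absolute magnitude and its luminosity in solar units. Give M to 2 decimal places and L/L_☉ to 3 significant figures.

d = 1/p = 1000/1.34 mas = 746.3 pc
M = m − 5 log₁₀ d + 5 = 12.69 − 5·2.8729 + 5 = 3.326
M − M_☉ = 3.326 − 4.83 = -1.504
L/L_☉ = 10^(−0.4 × -1.504) = 3.998

M ≈ 3.33; L/L_☉ ≈ 4.00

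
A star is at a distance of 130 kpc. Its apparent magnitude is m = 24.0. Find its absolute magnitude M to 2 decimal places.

d = 130 kpc = 130000 pc
5 log₁₀(d/10 pc) = 5 log₁₀(130000) − 5 = 20.570
M = m − 5 log₁₀(d/10) = 24.0 − 20.570 = 3.430

M ≈ 3.43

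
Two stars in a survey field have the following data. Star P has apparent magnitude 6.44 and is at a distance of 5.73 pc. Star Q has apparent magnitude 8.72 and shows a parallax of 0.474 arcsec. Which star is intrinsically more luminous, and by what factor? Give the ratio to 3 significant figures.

Star P is more luminous, by a factor of 60.2.

Star P: M = m − 5 log₁₀ d + 5 = 6.44 − 5·0.7582 + 5 = 7.649
Star Q: d = 1/p = 1/0.474″ = 2.110 pc
Star Q: M = m − 5 log₁₀ d + 5 = 8.72 − 5·0.3242 + 5 = 12.099
ΔM = M_P − M_Q = 7.649 − (12.099) = -4.450; smaller M is more luminous → Star P.
L ratio = 10^(0.4 |ΔM|) = 10^1.780 = 60.24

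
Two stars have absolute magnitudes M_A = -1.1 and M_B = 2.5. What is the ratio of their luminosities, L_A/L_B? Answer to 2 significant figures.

ΔM = M_A − M_B = -3.6
L_A/L_B = 10^(−0.4 ΔM) = 10^1.440 = 27.54

L_A/L_B ≈ 28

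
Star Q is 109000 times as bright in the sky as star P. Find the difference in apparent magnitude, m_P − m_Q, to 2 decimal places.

m_P − m_Q ≈ 12.59

Pogson: Δm = −2.5 log₁₀(ratio) = −2.5 log₁₀(109000) = −2.5 × 5.0374 = -12.594
Star Q is brighter so has the smaller magnitude: m_P − m_Q is positive.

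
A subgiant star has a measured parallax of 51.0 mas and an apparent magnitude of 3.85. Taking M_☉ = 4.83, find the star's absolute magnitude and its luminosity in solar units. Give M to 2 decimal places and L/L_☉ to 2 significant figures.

d = 1/p = 1000/51.0 mas = 19.61 pc
M = m − 5 log₁₀ d + 5 = 3.85 − 5·1.2924 + 5 = 2.388
M − M_☉ = 2.388 − 4.83 = -2.442
L/L_☉ = 10^(−0.4 × -2.442) = 9.481

M ≈ 2.39; L/L_☉ ≈ 9.5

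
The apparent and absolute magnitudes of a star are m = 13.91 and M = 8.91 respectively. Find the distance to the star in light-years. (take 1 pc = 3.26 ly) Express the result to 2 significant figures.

Distance modulus: m − M = 13.91 − (8.91) = 5.000
m − M = 5 log₁₀ d − 5
log₁₀ d = (m − M)/5 + 1 = 2.0000
d = 10^2.0000 = 100.0 pc
= 326.0 ly

d ≈ 330 ly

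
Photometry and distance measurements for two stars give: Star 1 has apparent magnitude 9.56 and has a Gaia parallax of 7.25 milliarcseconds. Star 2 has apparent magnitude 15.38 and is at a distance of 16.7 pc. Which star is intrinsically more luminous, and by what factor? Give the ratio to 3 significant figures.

Star 1 is more luminous, by a factor of 14500.

Star 1: p = 7.25 mas = 7.25×10^-3″ → d = 1/p = 137.9 pc
Star 1: M = m − 5 log₁₀ d + 5 = 9.56 − 5·2.1397 + 5 = 3.862
Star 2: M = m − 5 log₁₀ d + 5 = 15.38 − 5·1.2227 + 5 = 14.266
ΔM = M_1 − M_2 = 3.862 − (14.266) = -10.405; smaller M is more luminous → Star 1.
L ratio = 10^(0.4 |ΔM|) = 10^4.162 = 14520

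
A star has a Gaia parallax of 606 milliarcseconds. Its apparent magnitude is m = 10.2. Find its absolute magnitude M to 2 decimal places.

M ≈ 14.11

p = 606 mas = 0.606″ → d = 1/p = 1.650 pc
5 log₁₀(d/10 pc) = 5 log₁₀(1.650) − 5 = -3.912
M = m − 5 log₁₀(d/10) = 10.2 + 3.912 = 14.112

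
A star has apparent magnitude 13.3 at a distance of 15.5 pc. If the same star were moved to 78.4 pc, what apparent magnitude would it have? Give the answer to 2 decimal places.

Flux ∝ 1/d², so Δm = 5 log₁₀(d₂/d₁) = 5 log₁₀(78.4/15.5) = 3.520
m₂ = m₁ + Δm = 13.3 + (3.520) = 16.820

m ≈ 16.82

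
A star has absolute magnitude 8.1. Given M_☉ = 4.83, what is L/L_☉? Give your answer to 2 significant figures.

M − M_☉ = 8.1 − 4.83 = 3.270
L/L_☉ = 10^(−0.4 (M − M_☉)) = 10^-1.308 = 0.04920

L/L_☉ ≈ 0.049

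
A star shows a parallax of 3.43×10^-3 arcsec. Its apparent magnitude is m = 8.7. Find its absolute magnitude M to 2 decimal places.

M ≈ 1.38

d = 1/p = 1/3.43×10^-3″ = 291.5 pc
5 log₁₀(d/10 pc) = 5 log₁₀(291.5) − 5 = 7.324
M = m − 5 log₁₀(d/10) = 8.7 − 7.324 = 1.376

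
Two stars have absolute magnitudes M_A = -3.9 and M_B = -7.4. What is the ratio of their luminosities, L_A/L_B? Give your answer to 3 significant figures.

L_A/L_B ≈ 0.0398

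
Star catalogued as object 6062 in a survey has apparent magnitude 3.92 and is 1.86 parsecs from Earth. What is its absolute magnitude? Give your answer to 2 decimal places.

5 log₁₀(d/10 pc) = 5 log₁₀(1.860) − 5 = -3.652
M = m − 5 log₁₀(d/10) = 3.92 + 3.652 = 7.572

M ≈ 7.57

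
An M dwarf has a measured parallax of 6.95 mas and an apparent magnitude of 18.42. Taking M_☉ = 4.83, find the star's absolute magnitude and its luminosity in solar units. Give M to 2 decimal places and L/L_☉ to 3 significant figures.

M ≈ 12.63; L/L_☉ ≈ 7.59×10^-4

d = 1/p = 1000/6.95 mas = 143.9 pc
M = m − 5 log₁₀ d + 5 = 18.42 − 5·2.1580 + 5 = 12.630
M − M_☉ = 12.630 − 4.83 = 7.800
L/L_☉ = 10^(−0.4 × 7.800) = 7.586×10^-4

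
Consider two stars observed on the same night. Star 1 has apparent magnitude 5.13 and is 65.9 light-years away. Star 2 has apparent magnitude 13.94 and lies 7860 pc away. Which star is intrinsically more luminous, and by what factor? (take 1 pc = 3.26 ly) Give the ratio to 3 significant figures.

Star 2 is more luminous, by a factor of 45.2.

Star 1: d = 65.9 ly / 3.26 = 20.21 pc
Star 1: M = m − 5 log₁₀ d + 5 = 5.13 − 5·1.3057 + 5 = 3.602
Star 2: M = m − 5 log₁₀ d + 5 = 13.94 − 5·3.8954 + 5 = -0.537
ΔM = M_1 − M_2 = 3.602 − (-0.537) = 4.139; smaller M is more luminous → Star 2.
L ratio = 10^(0.4 |ΔM|) = 10^1.656 = 45.24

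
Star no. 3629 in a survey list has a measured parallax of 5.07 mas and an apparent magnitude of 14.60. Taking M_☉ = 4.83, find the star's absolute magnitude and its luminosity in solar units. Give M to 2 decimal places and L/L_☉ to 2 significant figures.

d = 1/p = 1000/5.07 mas = 197.2 pc
M = m − 5 log₁₀ d + 5 = 14.60 − 5·2.2950 + 5 = 8.125
M − M_☉ = 8.125 − 4.83 = 3.295
L/L_☉ = 10^(−0.4 × 3.295) = 0.04808

M ≈ 8.13; L/L_☉ ≈ 0.048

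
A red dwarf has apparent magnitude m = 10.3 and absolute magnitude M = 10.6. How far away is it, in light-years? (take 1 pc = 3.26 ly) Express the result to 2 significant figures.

Distance modulus: m − M = 10.3 − (10.6) = -0.300
m − M = 5 log₁₀ d − 5
log₁₀ d = (m − M)/5 + 1 = 0.9400
d = 10^0.9400 = 8.710 pc
= 28.39 ly

d ≈ 28 ly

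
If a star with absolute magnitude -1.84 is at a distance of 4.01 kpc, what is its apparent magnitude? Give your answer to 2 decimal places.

m ≈ 11.18

d = 4.01 kpc = 4010 pc
m = M + 5 log₁₀ d − 5 = -1.84 + 5·3.6031 − 5 = 11.176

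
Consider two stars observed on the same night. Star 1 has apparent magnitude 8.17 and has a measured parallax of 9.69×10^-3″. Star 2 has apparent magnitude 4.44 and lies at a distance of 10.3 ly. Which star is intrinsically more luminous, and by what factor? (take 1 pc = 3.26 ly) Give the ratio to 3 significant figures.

Star 1 is more luminous, by a factor of 34.4.

Star 1: d = 1/p = 1/9.69×10^-3″ = 103.2 pc
Star 1: M = m − 5 log₁₀ d + 5 = 8.17 − 5·2.0137 + 5 = 3.102
Star 2: d = 10.3 ly / 3.26 = 3.160 pc
Star 2: M = m − 5 log₁₀ d + 5 = 4.44 − 5·0.4996 + 5 = 6.942
ΔM = M_1 − M_2 = 3.102 − (6.942) = -3.840; smaller M is more luminous → Star 1.
L ratio = 10^(0.4 |ΔM|) = 10^1.536 = 34.36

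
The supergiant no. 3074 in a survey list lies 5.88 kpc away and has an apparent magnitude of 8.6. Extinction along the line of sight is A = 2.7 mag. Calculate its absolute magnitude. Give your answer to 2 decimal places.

d = 5.88 kpc = 5880 pc
5 log₁₀(d/10 pc) = 5 log₁₀(5880) − 5 = 13.847
M = m − 5 log₁₀(d/10) − A = 8.6 − 13.847 − 2.7 = -7.947

M ≈ -7.95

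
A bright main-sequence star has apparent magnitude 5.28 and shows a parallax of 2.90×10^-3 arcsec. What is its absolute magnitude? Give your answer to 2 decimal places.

M ≈ -2.41

d = 1/p = 1/2.90×10^-3″ = 344.8 pc
5 log₁₀(d/10 pc) = 5 log₁₀(344.8) − 5 = 7.688
M = m − 5 log₁₀(d/10) = 5.28 − 7.688 = -2.408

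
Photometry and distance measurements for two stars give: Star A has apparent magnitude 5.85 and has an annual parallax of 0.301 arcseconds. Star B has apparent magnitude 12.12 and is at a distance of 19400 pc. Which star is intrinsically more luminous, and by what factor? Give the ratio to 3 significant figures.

Star A: d = 1/p = 1/0.301″ = 3.322 pc
Star A: M = m − 5 log₁₀ d + 5 = 5.85 − 5·0.5214 + 5 = 8.243
Star B: M = m − 5 log₁₀ d + 5 = 12.12 − 5·4.2878 + 5 = -4.319
ΔM = M_A − M_B = 8.243 − (-4.319) = 12.562; smaller M is more luminous → Star B.
L ratio = 10^(0.4 |ΔM|) = 10^5.025 = 105900

Star B is more luminous, by a factor of 106000.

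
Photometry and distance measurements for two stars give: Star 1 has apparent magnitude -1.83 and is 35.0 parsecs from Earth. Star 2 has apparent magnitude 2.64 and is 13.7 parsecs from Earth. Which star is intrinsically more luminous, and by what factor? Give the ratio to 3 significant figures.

Star 1: M = m − 5 log₁₀ d + 5 = -1.83 − 5·1.5441 + 5 = -4.550
Star 2: M = m − 5 log₁₀ d + 5 = 2.64 − 5·1.1367 + 5 = 1.956
ΔM = M_1 − M_2 = -4.550 − (1.956) = -6.507; smaller M is more luminous → Star 1.
L ratio = 10^(0.4 |ΔM|) = 10^2.603 = 400.6

Star 1 is more luminous, by a factor of 401.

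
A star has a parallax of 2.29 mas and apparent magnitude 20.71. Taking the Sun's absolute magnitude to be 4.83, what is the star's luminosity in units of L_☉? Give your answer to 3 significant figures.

L/L_☉ ≈ 8.48×10^-4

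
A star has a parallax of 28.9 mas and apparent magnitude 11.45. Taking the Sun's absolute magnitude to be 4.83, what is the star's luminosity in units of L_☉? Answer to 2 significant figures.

d = 1/p = 1000/28.9 mas = 34.60 pc
M = m − 5 log₁₀ d + 5 = 11.45 − 5·1.5391 + 5 = 8.754
M − M_☉ = 8.754 − 4.83 = 3.924
L/L_☉ = 10^(−0.4 × 3.924) = 0.02693

L/L_☉ ≈ 0.027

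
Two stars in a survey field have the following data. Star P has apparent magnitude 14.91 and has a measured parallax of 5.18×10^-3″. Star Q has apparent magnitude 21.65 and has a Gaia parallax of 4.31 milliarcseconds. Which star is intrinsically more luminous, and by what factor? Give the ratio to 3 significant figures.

Star P: d = 1/p = 1/5.18×10^-3″ = 193.1 pc
Star P: M = m − 5 log₁₀ d + 5 = 14.91 − 5·2.2857 + 5 = 8.482
Star Q: p = 4.31 mas = 4.31×10^-3″ → d = 1/p = 232.0 pc
Star Q: M = m − 5 log₁₀ d + 5 = 21.65 − 5·2.3655 + 5 = 14.822
ΔM = M_P − M_Q = 8.482 − (14.822) = -6.341; smaller M is more luminous → Star P.
L ratio = 10^(0.4 |ΔM|) = 10^2.536 = 343.8

Star P is more luminous, by a factor of 344.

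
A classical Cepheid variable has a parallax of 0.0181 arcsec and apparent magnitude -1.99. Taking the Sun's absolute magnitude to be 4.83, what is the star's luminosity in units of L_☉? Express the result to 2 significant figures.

L/L_☉ ≈ 16000

d = 1/p = 1/0.0181″ = 55.25 pc
M = m − 5 log₁₀ d + 5 = -1.99 − 5·1.7423 + 5 = -5.702
M − M_☉ = -5.702 − 4.83 = -10.532
L/L_☉ = 10^(−0.4 × -10.532) = 16320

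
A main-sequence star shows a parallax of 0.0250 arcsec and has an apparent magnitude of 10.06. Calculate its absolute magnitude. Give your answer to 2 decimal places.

M ≈ 7.05

d = 1/p = 1/0.0250″ = 40.00 pc
5 log₁₀(d/10 pc) = 5 log₁₀(40.00) − 5 = 3.010
M = m − 5 log₁₀(d/10) = 10.06 − 3.010 = 7.050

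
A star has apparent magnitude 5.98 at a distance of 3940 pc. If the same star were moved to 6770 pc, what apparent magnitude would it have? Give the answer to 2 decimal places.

Flux ∝ 1/d², so Δm = 5 log₁₀(d₂/d₁) = 5 log₁₀(6770/3940) = 1.175
m₂ = m₁ + Δm = 5.98 + (1.175) = 7.155

m ≈ 7.16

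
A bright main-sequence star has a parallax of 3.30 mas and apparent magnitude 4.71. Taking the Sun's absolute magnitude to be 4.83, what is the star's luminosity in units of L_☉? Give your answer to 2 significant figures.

L/L_☉ ≈ 1000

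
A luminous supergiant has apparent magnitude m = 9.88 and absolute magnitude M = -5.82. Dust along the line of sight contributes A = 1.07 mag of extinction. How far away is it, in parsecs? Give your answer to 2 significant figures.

m − M = 5 log₁₀(d/10 pc) + A  ⇒  9.88 − (-5.82) − 1.07 = 5 log₁₀(d/10)
14.630 = 5 log₁₀(d/10)
log₁₀ d = (m − M − A)/5 + 1 = 3.9260
d = 10^3.9260 = 8433 pc

d ≈ 8400 pc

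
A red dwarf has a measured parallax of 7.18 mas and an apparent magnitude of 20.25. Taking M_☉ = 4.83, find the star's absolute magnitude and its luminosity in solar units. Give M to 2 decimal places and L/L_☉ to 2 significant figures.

M ≈ 14.53; L/L_☉ ≈ 1.3×10^-4

d = 1/p = 1000/7.18 mas = 139.3 pc
M = m − 5 log₁₀ d + 5 = 20.25 − 5·2.1439 + 5 = 14.531
M − M_☉ = 14.531 − 4.83 = 9.701
L/L_☉ = 10^(−0.4 × 9.701) = 1.318×10^-4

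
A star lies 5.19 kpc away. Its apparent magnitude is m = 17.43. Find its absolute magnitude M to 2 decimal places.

M ≈ 3.85

d = 5.19 kpc = 5190 pc
5 log₁₀(d/10 pc) = 5 log₁₀(5190) − 5 = 13.576
M = m − 5 log₁₀(d/10) = 17.43 − 13.576 = 3.854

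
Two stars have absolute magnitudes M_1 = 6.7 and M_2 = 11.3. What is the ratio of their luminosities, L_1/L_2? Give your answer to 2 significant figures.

ΔM = M_1 − M_2 = -4.6
L_1/L_2 = 10^(−0.4 ΔM) = 10^1.840 = 69.18

L_1/L_2 ≈ 69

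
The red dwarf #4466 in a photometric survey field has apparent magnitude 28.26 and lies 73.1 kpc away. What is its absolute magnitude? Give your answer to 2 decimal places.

d = 73.1 kpc = 73100 pc
5 log₁₀(d/10 pc) = 5 log₁₀(73100) − 5 = 19.320
M = m − 5 log₁₀(d/10) = 28.26 − 19.320 = 8.940

M ≈ 8.94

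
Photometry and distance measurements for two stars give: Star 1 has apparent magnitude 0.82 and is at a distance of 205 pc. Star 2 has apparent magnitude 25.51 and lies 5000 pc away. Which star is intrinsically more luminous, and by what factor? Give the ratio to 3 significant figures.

Star 1: M = m − 5 log₁₀ d + 5 = 0.82 − 5·2.3118 + 5 = -5.739
Star 2: M = m − 5 log₁₀ d + 5 = 25.51 − 5·3.6990 + 5 = 12.015
ΔM = M_1 − M_2 = -5.739 − (12.015) = -17.754; smaller M is more luminous → Star 1.
L ratio = 10^(0.4 |ΔM|) = 10^7.102 = 1.263×10^7

Star 1 is more luminous, by a factor of 1.26×10^7.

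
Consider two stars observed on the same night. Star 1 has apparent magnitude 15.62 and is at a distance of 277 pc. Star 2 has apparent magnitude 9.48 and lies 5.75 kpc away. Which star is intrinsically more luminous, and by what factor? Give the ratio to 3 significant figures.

Star 2 is more luminous, by a factor of 123000.

Star 1: M = m − 5 log₁₀ d + 5 = 15.62 − 5·2.4425 + 5 = 8.408
Star 2: d = 5.75 kpc = 5750 pc
Star 2: M = m − 5 log₁₀ d + 5 = 9.48 − 5·3.7597 + 5 = -4.318
ΔM = M_1 − M_2 = 8.408 − (-4.318) = 12.726; smaller M is more luminous → Star 2.
L ratio = 10^(0.4 |ΔM|) = 10^5.090 = 123100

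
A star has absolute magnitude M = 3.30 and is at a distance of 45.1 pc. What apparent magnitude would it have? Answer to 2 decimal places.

m = M + 5 log₁₀ d − 5 = 3.30 + 5·1.6542 − 5 = 6.571

m ≈ 6.57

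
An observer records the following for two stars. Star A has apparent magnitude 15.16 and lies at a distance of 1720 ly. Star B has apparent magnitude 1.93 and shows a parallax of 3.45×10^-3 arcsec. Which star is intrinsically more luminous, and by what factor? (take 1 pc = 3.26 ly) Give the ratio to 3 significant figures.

Star B is more luminous, by a factor of 59100.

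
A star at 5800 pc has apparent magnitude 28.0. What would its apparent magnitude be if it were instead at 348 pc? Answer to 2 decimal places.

Flux ∝ 1/d², so Δm = 5 log₁₀(d₂/d₁) = 5 log₁₀(348/5800) = -6.109
m₂ = m₁ + Δm = 28.0 + (-6.109) = 21.891

m ≈ 21.89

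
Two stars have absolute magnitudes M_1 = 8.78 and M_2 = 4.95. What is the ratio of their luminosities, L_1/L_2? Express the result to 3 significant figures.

L_1/L_2 ≈ 0.0294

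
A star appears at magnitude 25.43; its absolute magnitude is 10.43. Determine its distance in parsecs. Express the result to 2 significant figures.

μ = m − M = 15.000
m − M = 5 log₁₀ d − 5
log₁₀ d = (m − M)/5 + 1 = 4.0000
d = 10^4.0000 = 10000 pc

d ≈ 10000 pc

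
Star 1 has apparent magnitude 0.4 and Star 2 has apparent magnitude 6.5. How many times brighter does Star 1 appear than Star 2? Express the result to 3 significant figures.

275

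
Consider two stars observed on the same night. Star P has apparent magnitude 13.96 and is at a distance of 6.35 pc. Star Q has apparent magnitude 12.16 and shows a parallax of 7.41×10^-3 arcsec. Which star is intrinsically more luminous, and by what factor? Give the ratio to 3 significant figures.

Star P: M = m − 5 log₁₀ d + 5 = 13.96 − 5·0.8028 + 5 = 14.946
Star Q: d = 1/p = 1/7.41×10^-3″ = 135.0 pc
Star Q: M = m − 5 log₁₀ d + 5 = 12.16 − 5·2.1302 + 5 = 6.509
ΔM = M_P − M_Q = 14.946 − (6.509) = 8.437; smaller M is more luminous → Star Q.
L ratio = 10^(0.4 |ΔM|) = 10^3.375 = 2370

Star Q is more luminous, by a factor of 2370.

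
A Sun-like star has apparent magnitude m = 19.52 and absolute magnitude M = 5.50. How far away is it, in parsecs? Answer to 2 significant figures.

μ = m − M = 14.020
m − M = 5 log₁₀ d − 5
log₁₀ d = (m − M)/5 + 1 = 3.8040
d = 10^3.8040 = 6368 pc

d ≈ 6400 pc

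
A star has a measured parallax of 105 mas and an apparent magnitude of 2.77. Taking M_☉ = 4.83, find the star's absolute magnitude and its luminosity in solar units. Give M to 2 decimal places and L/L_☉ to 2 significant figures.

M ≈ 2.88; L/L_☉ ≈ 6.0

d = 1/p = 1000/105 mas = 9.524 pc
M = m − 5 log₁₀ d + 5 = 2.77 − 5·0.9788 + 5 = 2.876
M − M_☉ = 2.876 − 4.83 = -1.954
L/L_☉ = 10^(−0.4 × -1.954) = 6.048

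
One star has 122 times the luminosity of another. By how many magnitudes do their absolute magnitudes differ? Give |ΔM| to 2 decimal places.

Pogson: ΔM = −2.5 log₁₀(ratio) = −2.5 log₁₀(122) = −2.5 × 2.0864 = -5.216

|ΔM| ≈ 5.22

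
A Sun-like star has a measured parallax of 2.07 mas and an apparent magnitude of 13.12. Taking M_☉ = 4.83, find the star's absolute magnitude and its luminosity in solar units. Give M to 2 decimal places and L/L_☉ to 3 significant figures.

d = 1/p = 1000/2.07 mas = 483.1 pc
M = m − 5 log₁₀ d + 5 = 13.12 − 5·2.6840 + 5 = 4.700
M − M_☉ = 4.700 − 4.83 = -0.130
L/L_☉ = 10^(−0.4 × -0.130) = 1.127

M ≈ 4.70; L/L_☉ ≈ 1.13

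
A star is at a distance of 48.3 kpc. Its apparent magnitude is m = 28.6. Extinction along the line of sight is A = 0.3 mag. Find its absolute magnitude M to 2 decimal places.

M ≈ 9.88

d = 48.3 kpc = 48300 pc
5 log₁₀(d/10 pc) = 5 log₁₀(48300) − 5 = 18.420
M = m − 5 log₁₀(d/10) − A = 28.6 − 18.420 − 0.3 = 9.880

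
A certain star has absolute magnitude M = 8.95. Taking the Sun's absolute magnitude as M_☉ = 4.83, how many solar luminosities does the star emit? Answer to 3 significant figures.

M − M_☉ = 8.95 − 4.83 = 4.120
L/L_☉ = 10^(−0.4 (M − M_☉)) = 10^-1.648 = 0.02249

L/L_☉ ≈ 0.0225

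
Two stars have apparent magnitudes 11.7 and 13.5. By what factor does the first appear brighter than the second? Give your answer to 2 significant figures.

5.2

Δm = 11.7 − (13.5) = -1.8
Flux ratio = 10^(−0.4 Δm) = 10^(−0.4 × -1.8) = 10^0.720 = 5.248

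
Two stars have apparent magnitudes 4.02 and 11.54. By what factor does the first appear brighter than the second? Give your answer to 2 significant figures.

1000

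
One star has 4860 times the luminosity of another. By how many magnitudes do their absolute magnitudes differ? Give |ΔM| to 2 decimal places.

Pogson: ΔM = −2.5 log₁₀(ratio) = −2.5 log₁₀(4860) = −2.5 × 3.6866 = -9.217

|ΔM| ≈ 9.22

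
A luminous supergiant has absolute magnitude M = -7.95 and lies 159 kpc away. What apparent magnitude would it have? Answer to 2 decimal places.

d = 159 kpc = 159000 pc
m = M + 5 log₁₀ d − 5 = -7.95 + 5·5.2014 − 5 = 13.057

m ≈ 13.06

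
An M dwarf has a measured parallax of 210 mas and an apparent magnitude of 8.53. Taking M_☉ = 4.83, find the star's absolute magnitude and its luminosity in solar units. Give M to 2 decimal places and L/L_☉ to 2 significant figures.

M ≈ 10.14; L/L_☉ ≈ 7.5×10^-3

d = 1/p = 1000/210 mas = 4.762 pc
M = m − 5 log₁₀ d + 5 = 8.53 − 5·0.6778 + 5 = 10.141
M − M_☉ = 10.141 − 4.83 = 5.311
L/L_☉ = 10^(−0.4 × 5.311) = 7.509×10^-3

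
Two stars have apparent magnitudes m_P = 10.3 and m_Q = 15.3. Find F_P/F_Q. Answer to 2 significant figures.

F_P/F_Q ≈ 100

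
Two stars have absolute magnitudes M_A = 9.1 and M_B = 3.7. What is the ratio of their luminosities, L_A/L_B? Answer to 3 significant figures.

L_A/L_B ≈ 6.92×10^-3

ΔM = M_A − M_B = 5.4
L_A/L_B = 10^(−0.4 ΔM) = 10^-2.160 = 6.918×10^-3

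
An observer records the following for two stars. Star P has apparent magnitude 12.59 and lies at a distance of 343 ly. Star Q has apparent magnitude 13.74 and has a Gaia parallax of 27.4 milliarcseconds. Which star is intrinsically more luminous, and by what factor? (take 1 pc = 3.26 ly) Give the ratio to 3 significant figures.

Star P is more luminous, by a factor of 24.0.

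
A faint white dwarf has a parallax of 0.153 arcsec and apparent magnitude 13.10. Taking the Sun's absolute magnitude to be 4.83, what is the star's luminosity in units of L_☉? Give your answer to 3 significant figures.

L/L_☉ ≈ 2.10×10^-4

d = 1/p = 1/0.153″ = 6.536 pc
M = m − 5 log₁₀ d + 5 = 13.10 − 5·0.8153 + 5 = 14.023
M − M_☉ = 14.023 − 4.83 = 9.193
L/L_☉ = 10^(−0.4 × 9.193) = 2.102×10^-4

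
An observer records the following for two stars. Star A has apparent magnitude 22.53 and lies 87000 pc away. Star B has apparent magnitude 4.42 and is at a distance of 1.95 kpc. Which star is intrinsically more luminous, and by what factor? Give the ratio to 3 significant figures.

Star B is more luminous, by a factor of 8810.

Star A: M = m − 5 log₁₀ d + 5 = 22.53 − 5·4.9395 + 5 = 2.832
Star B: d = 1.95 kpc = 1950 pc
Star B: M = m − 5 log₁₀ d + 5 = 4.42 − 5·3.2900 + 5 = -7.030
ΔM = M_A − M_B = 2.832 − (-7.030) = 9.863; smaller M is more luminous → Star B.
L ratio = 10^(0.4 |ΔM|) = 10^3.945 = 8811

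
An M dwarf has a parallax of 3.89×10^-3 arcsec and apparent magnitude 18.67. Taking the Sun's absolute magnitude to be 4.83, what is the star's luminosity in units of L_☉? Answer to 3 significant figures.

L/L_☉ ≈ 1.92×10^-3

d = 1/p = 1/3.89×10^-3″ = 257.1 pc
M = m − 5 log₁₀ d + 5 = 18.67 − 5·2.4101 + 5 = 11.620
M − M_☉ = 11.620 − 4.83 = 6.790
L/L_☉ = 10^(−0.4 × 6.790) = 1.924×10^-3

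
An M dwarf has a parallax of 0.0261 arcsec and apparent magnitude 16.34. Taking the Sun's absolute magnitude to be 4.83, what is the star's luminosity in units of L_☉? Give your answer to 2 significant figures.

L/L_☉ ≈ 3.7×10^-4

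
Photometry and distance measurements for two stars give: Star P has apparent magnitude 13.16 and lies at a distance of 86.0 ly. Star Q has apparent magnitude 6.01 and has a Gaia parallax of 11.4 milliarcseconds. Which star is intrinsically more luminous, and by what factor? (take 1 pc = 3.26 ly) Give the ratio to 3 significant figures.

Star P: d = 86.0 ly / 3.26 = 26.38 pc
Star P: M = m − 5 log₁₀ d + 5 = 13.16 − 5·1.4213 + 5 = 11.054
Star Q: p = 11.4 mas = 0.0114″ → d = 1/p = 87.72 pc
Star Q: M = m − 5 log₁₀ d + 5 = 6.01 − 5·1.9431 + 5 = 1.295
ΔM = M_P − M_Q = 11.054 − (1.295) = 9.759; smaller M is more luminous → Star Q.
L ratio = 10^(0.4 |ΔM|) = 10^3.904 = 8010

Star Q is more luminous, by a factor of 8010.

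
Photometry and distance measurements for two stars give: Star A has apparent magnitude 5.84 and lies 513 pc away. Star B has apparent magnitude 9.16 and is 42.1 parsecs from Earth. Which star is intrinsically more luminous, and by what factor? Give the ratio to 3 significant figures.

Star A is more luminous, by a factor of 3160.

Star A: M = m − 5 log₁₀ d + 5 = 5.84 − 5·2.7101 + 5 = -2.711
Star B: M = m − 5 log₁₀ d + 5 = 9.16 − 5·1.6243 + 5 = 6.039
ΔM = M_A − M_B = -2.711 − (6.039) = -8.749; smaller M is more luminous → Star A.
L ratio = 10^(0.4 |ΔM|) = 10^3.500 = 3160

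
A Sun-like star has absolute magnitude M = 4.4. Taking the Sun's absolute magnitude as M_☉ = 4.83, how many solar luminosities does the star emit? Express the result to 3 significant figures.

L/L_☉ ≈ 1.49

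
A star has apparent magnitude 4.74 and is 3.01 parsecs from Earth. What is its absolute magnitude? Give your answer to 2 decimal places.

M ≈ 7.35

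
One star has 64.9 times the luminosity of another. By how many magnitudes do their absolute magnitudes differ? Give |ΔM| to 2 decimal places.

|ΔM| ≈ 4.53

Pogson: ΔM = −2.5 log₁₀(ratio) = −2.5 log₁₀(64.9) = −2.5 × 1.8122 = -4.531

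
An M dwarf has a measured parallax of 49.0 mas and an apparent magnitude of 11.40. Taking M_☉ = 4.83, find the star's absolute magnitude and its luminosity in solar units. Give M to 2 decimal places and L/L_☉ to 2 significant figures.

d = 1/p = 1000/49.0 mas = 20.41 pc
M = m − 5 log₁₀ d + 5 = 11.40 − 5·1.3098 + 5 = 9.851
M − M_☉ = 9.851 − 4.83 = 5.021
L/L_☉ = 10^(−0.4 × 5.021) = 9.809×10^-3

M ≈ 9.85; L/L_☉ ≈ 9.8×10^-3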